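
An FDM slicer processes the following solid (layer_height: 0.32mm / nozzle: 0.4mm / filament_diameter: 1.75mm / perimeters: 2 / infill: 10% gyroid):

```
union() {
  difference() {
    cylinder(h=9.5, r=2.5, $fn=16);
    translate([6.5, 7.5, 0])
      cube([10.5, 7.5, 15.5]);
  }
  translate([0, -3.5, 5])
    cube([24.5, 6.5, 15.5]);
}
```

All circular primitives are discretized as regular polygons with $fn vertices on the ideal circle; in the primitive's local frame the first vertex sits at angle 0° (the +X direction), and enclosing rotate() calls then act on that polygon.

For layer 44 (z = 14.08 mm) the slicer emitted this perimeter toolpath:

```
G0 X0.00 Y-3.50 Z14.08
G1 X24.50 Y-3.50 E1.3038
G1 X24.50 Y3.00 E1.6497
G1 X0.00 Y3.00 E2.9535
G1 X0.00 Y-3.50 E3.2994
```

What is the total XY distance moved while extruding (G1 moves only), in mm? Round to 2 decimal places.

Sum the Euclidean lengths of each G1 segment: total = 62.00 mm.

62.00 mm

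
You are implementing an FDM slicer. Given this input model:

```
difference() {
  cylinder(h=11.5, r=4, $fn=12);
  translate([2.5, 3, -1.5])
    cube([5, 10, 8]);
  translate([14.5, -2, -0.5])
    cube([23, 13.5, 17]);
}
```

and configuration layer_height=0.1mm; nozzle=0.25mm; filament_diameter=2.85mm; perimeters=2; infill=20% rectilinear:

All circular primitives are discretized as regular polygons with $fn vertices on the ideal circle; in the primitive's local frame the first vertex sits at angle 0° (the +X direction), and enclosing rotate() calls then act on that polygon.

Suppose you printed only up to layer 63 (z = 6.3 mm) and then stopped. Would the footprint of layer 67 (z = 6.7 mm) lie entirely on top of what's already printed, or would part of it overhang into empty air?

Compare the two slices. At z = 6.3: the cylinder: section is a regular 12-gon, circumradius r=4 (area = (12/2)·4.000²·sin(360°/12) = 48.00 mm²); the 5×10 cube at (2.5, 3) contributes its full rectangle (area 50.00 mm²); the 23×13.5 cube at (14.5, -2) contributes its full rectangle (area 310.50 mm²); Subtracting the remaining from the first: starting from the r=4 cylinder (48.00 mm²), the 5×10 cube at (2.5, 3) misses the remaining region (no effect); the 23×13.5 cube at (14.5, -2) misses the remaining region (no effect) — area = 48.00 mm². At z = 6.7: the r=4 cylinder contributes a regular 12-gon of circumradius 4 (area = (12/2)·4.000²·sin(360°/12) = 48.00 mm²); the cube at (2.5, 3) is not intersected at this z (z outside [-1.5, 6.5]); the cube at (14.5, -2) (footprint 23×13.5) is included at this height (area 310.50 mm²); Taking the first minus the rest: starting from the r=4 cylinder (48.00 mm²), the 23×13.5 cube at (14.5, -2) misses the remaining region (no effect) — area = 48.00 mm². Checking containment: the cross-section at z = 6.7 is a subset of the cross-section at z = 6.3.

entirely on top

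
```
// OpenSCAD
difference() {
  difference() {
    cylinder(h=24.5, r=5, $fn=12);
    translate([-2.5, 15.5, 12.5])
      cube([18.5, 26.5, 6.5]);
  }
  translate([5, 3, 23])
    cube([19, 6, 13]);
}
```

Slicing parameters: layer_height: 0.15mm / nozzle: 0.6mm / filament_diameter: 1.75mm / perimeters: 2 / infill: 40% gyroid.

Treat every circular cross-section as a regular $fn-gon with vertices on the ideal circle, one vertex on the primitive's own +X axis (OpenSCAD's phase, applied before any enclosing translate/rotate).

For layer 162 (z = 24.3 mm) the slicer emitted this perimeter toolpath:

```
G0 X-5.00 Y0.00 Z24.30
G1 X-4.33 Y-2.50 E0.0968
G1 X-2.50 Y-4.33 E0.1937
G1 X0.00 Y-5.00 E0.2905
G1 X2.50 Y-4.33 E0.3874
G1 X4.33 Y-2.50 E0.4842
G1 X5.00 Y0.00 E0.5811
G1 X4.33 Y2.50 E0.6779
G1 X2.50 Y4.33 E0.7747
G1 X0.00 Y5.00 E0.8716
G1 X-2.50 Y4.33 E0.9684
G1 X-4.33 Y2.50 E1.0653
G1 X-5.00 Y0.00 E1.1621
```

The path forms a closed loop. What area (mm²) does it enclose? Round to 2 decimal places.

Apply the shoelace formula to the sequence of (X, Y) vertices; enclosed area = 75.00 mm².

75.00 mm²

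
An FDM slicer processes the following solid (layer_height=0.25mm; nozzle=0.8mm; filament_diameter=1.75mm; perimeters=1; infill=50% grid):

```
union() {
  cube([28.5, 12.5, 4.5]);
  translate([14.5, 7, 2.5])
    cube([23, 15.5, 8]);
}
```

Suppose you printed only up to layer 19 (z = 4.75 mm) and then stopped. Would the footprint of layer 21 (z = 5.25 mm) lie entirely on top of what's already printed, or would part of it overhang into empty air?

entirely on top

Compare the two slices. At z = 4.75: the cube is absent (z outside [0, 4.5]); the cube at (14.5, 7) (footprint 23×15.5) is included at this height (area 356.50 mm²); Taking the union: only the 23×15.5 cube at (14.5, 7) is present, so the union is just that shape — area = 356.50 mm². At z = 5.25: the cube is absent (z outside [0, 4.5]); the cube at (14.5, 7) is present — its section is the full 23×15.5 rectangle (area 356.50 mm²); Combining (union): only the 23×15.5 cube at (14.5, 7) is present, so the union is just that shape — area = 356.50 mm². Checking containment: the cross-section at z = 5.25 is a subset of the cross-section at z = 4.75.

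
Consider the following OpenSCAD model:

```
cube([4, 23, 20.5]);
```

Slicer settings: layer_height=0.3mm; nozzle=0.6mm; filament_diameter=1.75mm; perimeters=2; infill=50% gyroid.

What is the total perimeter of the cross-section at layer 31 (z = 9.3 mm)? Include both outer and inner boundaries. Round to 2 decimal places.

At z = 9.3 mm: the cube (footprint 4×23) is included at this height (perimeter 54.00 mm). Overall, the cross-section is a single solid region. Total boundary length (outer) = 54.00 mm.

54.00 mm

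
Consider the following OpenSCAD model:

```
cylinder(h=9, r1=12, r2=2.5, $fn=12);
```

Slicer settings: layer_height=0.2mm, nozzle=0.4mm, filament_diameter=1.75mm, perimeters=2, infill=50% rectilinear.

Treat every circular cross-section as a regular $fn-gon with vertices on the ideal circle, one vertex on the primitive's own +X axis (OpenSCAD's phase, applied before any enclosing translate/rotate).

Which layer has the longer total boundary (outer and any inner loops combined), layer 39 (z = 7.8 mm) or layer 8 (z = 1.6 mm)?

Layer 39 (z = 7.8): the cone: at t=0.867 of its height the radius interpolates to r₁+(r₂−r₁)t = 3.767, giving a regular 12-gon of that circumradius (perimeter = 2·12·3.767·sin(180°/12) = 23.40 mm). So its perimeter = 23.40 mm. Layer 8 (z = 1.6): the cone (r1=12→r2=2.5) has section circumradius 10.311 here — a regular 12-gon (perimeter = 2·12·10.311·sin(180°/12) = 64.05 mm). So its perimeter = 64.05 mm. Layer 8 is larger (64.05 vs 23.40 mm).

layer 8 (z = 1.6 mm)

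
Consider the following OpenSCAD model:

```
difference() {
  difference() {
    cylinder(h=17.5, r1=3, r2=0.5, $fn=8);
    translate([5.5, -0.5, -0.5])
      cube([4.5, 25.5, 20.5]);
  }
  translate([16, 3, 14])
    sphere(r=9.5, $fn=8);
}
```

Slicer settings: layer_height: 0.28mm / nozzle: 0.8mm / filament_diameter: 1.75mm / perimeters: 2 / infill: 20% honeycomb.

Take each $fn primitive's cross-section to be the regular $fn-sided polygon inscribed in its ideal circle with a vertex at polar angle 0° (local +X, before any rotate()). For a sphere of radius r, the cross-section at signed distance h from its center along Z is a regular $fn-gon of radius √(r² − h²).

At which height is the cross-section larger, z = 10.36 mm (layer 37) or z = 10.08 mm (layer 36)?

layer 36 (z = 10.08 mm)

Layer 37 (z = 10.36): the cone contributes a regular 8-gon of circumradius 1.520 (interpolated between r1=3 and r2=0.5 at t=0.592) (area = (8/2)·1.520²·sin(360°/8) = 6.53 mm²); the cube at (5.5, -0.5) (footprint 4.5×25.5) is included at this height (area 114.75 mm²); Subtracting the remaining from the first: starting from the cone (6.53 mm²), the 4.5×25.5 cube at (5.5, -0.5) misses the remaining region (no effect) — area = 6.53 mm²; the sphere at (16, 3): section is a regular 8-gon, circumradius = √(r²−h²) = √(9.5²−3.64²) = 8.775 (area = (8/2)·8.775²·sin(360°/8) = 217.79 mm²); After the difference (first − rest): starting from the result so far (6.53 mm²), the r=9.5 sphere at (16, 3) misses the remaining region (no effect) — area = 6.53 mm². So its area = 6.53 mm². Layer 36 (z = 10.08): the cone contributes a regular 8-gon of circumradius 1.560 (interpolated between r1=3 and r2=0.5 at t=0.576) (area = (8/2)·1.560²·sin(360°/8) = 6.88 mm²); the cube at (5.5, -0.5) (footprint 4.5×25.5) is included at this height (area 114.75 mm²); After the difference (first − rest): starting from the cone (6.88 mm²), the 4.5×25.5 cube at (5.5, -0.5) misses the remaining region (no effect) — area = 6.88 mm²; the sphere at (16, 3): section is a regular 8-gon, circumradius = √(r²−h²) = √(9.5²−3.92²) = 8.654 (area = (8/2)·8.654²·sin(360°/8) = 211.80 mm²); Subtracting the remaining from the first: starting from the result so far (6.88 mm²), the r=9.5 sphere at (16, 3) misses the remaining region (no effect) — area = 6.88 mm². So its area = 6.88 mm². Layer 36 is larger (6.88 vs 6.53 mm²).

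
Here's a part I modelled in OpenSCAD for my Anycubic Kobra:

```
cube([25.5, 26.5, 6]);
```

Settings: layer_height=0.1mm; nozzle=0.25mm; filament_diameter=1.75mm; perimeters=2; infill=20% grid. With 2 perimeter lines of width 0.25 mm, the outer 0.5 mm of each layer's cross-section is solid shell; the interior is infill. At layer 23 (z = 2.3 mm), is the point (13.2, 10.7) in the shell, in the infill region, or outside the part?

infill

At z = 2.3 mm: the 25.5×26.5 cube contributes its full rectangle. Overall, the cross-section is a single solid region. The nearest boundary edge runs (0.00, 0.00)→(25.50, 0.00); distance from the point to it = 10.70 mm. The point is inside the cross-section and 10.70 mm from the nearest boundary — more than the 0.5 mm shell width (2 × 0.25), so it's in the infill interior.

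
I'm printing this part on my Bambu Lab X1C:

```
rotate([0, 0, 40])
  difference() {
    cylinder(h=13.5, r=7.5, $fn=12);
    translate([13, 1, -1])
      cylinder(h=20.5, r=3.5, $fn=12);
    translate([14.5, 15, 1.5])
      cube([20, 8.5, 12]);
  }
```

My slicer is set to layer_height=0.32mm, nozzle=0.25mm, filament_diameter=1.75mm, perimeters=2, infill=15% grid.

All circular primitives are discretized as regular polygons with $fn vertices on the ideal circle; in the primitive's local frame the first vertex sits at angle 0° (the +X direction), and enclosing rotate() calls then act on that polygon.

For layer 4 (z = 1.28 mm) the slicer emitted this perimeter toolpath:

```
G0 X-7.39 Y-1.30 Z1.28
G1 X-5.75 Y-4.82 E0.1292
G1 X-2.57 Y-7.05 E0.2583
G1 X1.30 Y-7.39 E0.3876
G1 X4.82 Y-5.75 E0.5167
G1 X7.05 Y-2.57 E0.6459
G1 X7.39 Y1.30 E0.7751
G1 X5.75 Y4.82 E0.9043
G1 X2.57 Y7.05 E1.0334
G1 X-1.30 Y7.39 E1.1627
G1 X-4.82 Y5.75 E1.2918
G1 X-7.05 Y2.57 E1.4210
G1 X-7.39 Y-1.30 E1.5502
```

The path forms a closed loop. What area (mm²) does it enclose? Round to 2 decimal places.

168.90 mm²

Apply the shoelace formula to the sequence of (X, Y) vertices; enclosed area = 168.90 mm².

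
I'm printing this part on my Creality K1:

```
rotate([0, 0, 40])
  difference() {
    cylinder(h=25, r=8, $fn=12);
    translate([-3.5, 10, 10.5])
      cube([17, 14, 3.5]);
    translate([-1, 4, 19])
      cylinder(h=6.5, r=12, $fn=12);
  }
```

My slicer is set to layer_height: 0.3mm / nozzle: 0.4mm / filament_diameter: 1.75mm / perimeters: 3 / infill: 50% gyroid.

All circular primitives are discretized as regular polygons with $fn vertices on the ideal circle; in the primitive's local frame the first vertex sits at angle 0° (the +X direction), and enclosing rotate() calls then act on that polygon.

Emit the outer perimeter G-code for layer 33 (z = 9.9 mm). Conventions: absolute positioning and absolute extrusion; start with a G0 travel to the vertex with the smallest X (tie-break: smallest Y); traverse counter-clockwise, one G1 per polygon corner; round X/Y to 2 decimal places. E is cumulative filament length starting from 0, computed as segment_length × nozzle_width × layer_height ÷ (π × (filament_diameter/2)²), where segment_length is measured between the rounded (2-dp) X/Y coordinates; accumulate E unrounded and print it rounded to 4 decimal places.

G0 X-7.88 Y-1.39 Z9.90
G1 X-6.13 Y-5.14 E0.2065
G1 X-2.74 Y-7.52 E0.4131
G1 X1.39 Y-7.88 E0.6199
G1 X5.14 Y-6.13 E0.8264
G1 X7.52 Y-2.74 E1.0330
G1 X7.88 Y1.39 E1.2399
G1 X6.13 Y5.14 E1.4463
G1 X2.74 Y7.52 E1.6530
G1 X-1.39 Y7.88 E1.8598
G1 X-5.14 Y6.13 E2.0663
G1 X-7.52 Y2.74 E2.2729
G1 X-7.88 Y-1.39 E2.4797

At z = 9.9 mm: the r=8 cylinder gives a regular 12-gon of circumradius 8 (constant along its height); the cube at (-3.5, 10) is absent (z outside [10.5, 14]); the cylinder at (-1, 4) is absent (z outside [19, 25.5]); After the difference (first − rest): none of the subtracted shapes is present at this height, so the r=8 cylinder is unchanged — 1 connected region; (whole slice rotated 40° about Z — lengths, areas and connectivity unchanged). The outline is a single polygon with 12 vertices. Extrusion per mm of travel: 0.4 × 0.3 / (π × 0.875²) = 0.049890. Accumulating E over each segment gives final E = 2.4797.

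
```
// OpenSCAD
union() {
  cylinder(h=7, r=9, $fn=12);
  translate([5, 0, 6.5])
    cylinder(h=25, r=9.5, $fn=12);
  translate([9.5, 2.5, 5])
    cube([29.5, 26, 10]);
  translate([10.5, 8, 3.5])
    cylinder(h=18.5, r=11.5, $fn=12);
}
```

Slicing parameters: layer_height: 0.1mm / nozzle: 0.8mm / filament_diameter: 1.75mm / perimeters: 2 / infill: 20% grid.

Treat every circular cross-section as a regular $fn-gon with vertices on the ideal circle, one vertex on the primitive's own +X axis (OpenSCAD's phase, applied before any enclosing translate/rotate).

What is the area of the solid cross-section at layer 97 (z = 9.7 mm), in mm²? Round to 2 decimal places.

At z = 9.7 mm: the cylinder does not reach this height (z outside [0, 7]); the cylinder at (5, 0): section is a regular 12-gon, circumradius r=9.5 (area = (12/2)·9.500²·sin(360°/12) = 270.75 mm²); the cube at (9.5, 2.5) (footprint 29.5×26) is included at this height (area 767.00 mm²); the r=11.5 cylinder at (10.5, 8) contributes a regular 12-gon of circumradius 11.5 (area = (12/2)·11.500²·sin(360°/12) = 396.75 mm²); Combining (union): the regions partially overlap — summed areas 1434.50 mm² minus the doubly-counted overlap 312.85 mm² gives 1121.65 mm² — area = 1121.65 mm². Overall, the cross-section is a single solid region. Net area = 1121.65 mm².

1121.65 mm²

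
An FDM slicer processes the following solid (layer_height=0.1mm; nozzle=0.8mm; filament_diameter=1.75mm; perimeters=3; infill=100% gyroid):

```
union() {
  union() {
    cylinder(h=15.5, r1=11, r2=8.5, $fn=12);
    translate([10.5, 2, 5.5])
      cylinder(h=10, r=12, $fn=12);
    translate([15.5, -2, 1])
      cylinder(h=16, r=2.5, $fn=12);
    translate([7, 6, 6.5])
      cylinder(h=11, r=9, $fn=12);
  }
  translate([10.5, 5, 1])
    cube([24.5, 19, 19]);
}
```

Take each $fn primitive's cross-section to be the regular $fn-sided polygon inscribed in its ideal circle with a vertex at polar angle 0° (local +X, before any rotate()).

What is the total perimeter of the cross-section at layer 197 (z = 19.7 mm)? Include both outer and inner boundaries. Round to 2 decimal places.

87.00 mm

At z = 19.7 mm: the cone does not reach this height (z outside [0, 15.5]); the cylinder at (10.5, 2) is not intersected at this z (z outside [5.5, 15.5]); the cylinder at (15.5, -2) is not intersected at this z (z outside [1, 17]); the cylinder at (7, 6) does not reach this height (z outside [6.5, 17.5]); Combining (union): nothing is present at this height; the cube at (10.5, 5) (footprint 24.5×19) is included at this height (perimeter 87.00 mm); Merging all regions: only the 24.5×19 cube at (10.5, 5) is present, so the union is just that shape — boundary = 87.00 mm. Overall, the cross-section is a single solid region. Total boundary length (outer) = 87.00 mm.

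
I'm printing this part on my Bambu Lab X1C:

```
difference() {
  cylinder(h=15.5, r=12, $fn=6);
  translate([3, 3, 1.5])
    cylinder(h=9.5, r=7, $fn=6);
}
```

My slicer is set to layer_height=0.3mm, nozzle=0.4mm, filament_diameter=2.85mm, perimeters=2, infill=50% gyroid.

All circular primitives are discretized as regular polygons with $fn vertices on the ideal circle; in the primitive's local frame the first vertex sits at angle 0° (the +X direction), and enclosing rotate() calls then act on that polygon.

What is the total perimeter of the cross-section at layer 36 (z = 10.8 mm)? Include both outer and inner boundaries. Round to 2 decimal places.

At z = 10.8 mm: the r=12 cylinder gives a regular 6-gon of circumradius 12 (constant along its height) (perimeter = 2·6·12.000·sin(180°/6) = 72.00 mm); the r=7 cylinder at (3, 3) contributes a regular 6-gon of circumradius 7 (perimeter = 2·6·7.000·sin(180°/6) = 42.00 mm); After the difference (first − rest): starting from the r=12 cylinder, the r=7 cylinder at (3, 3) lies wholly inside it (removes its full 127.31 mm² and its 42.00 mm outline becomes a hole wall) — boundary (outer + 1 inner loop) = 114.00 mm. Overall, the cross-section is one region with 1 hole. Total boundary length (outer + inner) = 114.00 mm.

114.00 mm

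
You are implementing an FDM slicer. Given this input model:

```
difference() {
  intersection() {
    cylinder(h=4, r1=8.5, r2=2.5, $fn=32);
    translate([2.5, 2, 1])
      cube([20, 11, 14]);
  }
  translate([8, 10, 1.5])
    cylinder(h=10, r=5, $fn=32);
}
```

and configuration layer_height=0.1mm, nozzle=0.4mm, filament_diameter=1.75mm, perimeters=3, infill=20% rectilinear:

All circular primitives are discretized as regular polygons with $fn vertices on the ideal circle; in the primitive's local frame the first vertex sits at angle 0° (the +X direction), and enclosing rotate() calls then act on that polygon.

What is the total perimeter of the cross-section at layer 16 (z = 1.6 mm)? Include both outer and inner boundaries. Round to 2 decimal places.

At z = 1.6 mm: the cone (r1=8.5→r2=2.5) has section circumradius 6.100 here — a regular 32-gon (perimeter = 2·32·6.100·sin(180°/32) = 38.27 mm); the cube at (2.5, 2) is present — its section is the full 20×11 rectangle (perimeter 62.00 mm); Keeping only the common overlap: the 20×11 cube at (2.5, 2) partially overlaps the cone; clipping to the common part keeps 7.34 mm² — boundary = 11.73 mm; the r=5 cylinder at (8, 10) gives a regular 32-gon of circumradius 5 (constant along its height) (perimeter = 2·32·5.000·sin(180°/32) = 31.37 mm); Taking the first minus the rest: starting from that combined region, the r=5 cylinder at (8, 10) misses the remaining region (no effect) — boundary = 11.73 mm. Overall, the cross-section is a single solid region. Total boundary length (outer) = 11.73 mm.

11.73 mm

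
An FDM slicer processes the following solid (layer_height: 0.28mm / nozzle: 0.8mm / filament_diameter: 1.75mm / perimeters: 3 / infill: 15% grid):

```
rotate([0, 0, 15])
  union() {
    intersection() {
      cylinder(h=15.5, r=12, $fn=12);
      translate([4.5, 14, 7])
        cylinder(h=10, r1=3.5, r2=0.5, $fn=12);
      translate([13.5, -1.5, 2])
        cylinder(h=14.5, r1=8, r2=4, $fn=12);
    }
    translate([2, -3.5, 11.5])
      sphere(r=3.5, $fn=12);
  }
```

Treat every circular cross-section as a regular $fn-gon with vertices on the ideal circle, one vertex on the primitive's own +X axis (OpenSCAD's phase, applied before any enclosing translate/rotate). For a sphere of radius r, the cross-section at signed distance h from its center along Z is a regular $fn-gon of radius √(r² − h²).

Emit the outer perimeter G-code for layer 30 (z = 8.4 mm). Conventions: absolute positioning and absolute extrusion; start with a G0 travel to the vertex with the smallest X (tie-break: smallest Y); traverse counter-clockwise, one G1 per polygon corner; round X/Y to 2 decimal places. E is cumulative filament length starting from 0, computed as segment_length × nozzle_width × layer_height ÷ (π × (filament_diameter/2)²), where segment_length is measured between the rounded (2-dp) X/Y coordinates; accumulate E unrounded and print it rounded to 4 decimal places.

At z = 8.4 mm: the r=12 cylinder gives a regular 12-gon of circumradius 12 (constant along its height); the cone at (4.5, 14): at t=0.140 of its height the radius interpolates to r₁+(r₂−r₁)t = 3.080, giving a regular 12-gon of that circumradius; the cone at (13.5, -1.5) (r1=8→r2=4) has section circumradius 6.234 here — a regular 12-gon; After intersecting: the cone at (4.5, 14) does not overlap the r=12 cylinder (empty); the cone at (13.5, -1.5) does not overlap the running intersection (empty) — nothing remains; the r=3.5 sphere at (2, -3.5) contributes a regular 12-gon of circumradius √(3.5²−3.1²) = 1.625; Combining (union): only the r=3.5 sphere at (2, -3.5) is present, so the union is just that shape — 1 connected region; (whole slice rotated 15° about Z — lengths, areas and connectivity unchanged). The outline is a single polygon with 12 vertices. Extrusion per mm of travel: 0.8 × 0.28 / (π × 0.875²) = 0.093128. Accumulating E over each segment gives final E = 0.9404.

G0 X1.27 Y-3.28 Z8.40
G1 X1.69 Y-4.01 E0.0784
G1 X2.42 Y-4.43 E0.1569
G1 X3.26 Y-4.43 E0.2351
G1 X3.99 Y-4.01 E0.3135
G1 X4.41 Y-3.28 E0.3920
G1 X4.41 Y-2.44 E0.4702
G1 X3.99 Y-1.71 E0.5486
G1 X3.26 Y-1.29 E0.6271
G1 X2.42 Y-1.29 E0.7053
G1 X1.69 Y-1.71 E0.7837
G1 X1.27 Y-2.44 E0.8621
G1 X1.27 Y-3.28 E0.9404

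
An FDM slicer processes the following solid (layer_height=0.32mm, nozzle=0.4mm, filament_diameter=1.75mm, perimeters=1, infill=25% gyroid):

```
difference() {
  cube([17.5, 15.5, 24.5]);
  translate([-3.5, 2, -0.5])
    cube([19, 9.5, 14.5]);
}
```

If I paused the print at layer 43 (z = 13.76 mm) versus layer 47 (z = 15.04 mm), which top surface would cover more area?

layer 47 (z = 15.04 mm)

Layer 43 (z = 13.76): the cube is present — its section is the full 17.5×15.5 rectangle (area 271.25 mm²); the 19×9.5 cube at (-3.5, 2) contributes its full rectangle (area 180.50 mm²); Subtracting the remaining from the first: starting from the 17.5×15.5 cube (271.25 mm²), the 19×9.5 cube at (-3.5, 2) partially overlaps it — only the 147.25 mm² overlap (of its 180.50 mm²) is removed, clipping the outline — area = 124.00 mm². So its area = 124.00 mm². Layer 47 (z = 15.04): the cube (footprint 17.5×15.5) is included at this height (area 271.25 mm²); the cube at (-3.5, 2) does not reach this height (z outside [-0.5, 14]); Subtracting the remaining from the first: none of the subtracted shapes is present at this height, so the 17.5×15.5 cube is unchanged — area = 271.25 mm². So its area = 271.25 mm². Layer 47 is larger (271.25 vs 124.00 mm²).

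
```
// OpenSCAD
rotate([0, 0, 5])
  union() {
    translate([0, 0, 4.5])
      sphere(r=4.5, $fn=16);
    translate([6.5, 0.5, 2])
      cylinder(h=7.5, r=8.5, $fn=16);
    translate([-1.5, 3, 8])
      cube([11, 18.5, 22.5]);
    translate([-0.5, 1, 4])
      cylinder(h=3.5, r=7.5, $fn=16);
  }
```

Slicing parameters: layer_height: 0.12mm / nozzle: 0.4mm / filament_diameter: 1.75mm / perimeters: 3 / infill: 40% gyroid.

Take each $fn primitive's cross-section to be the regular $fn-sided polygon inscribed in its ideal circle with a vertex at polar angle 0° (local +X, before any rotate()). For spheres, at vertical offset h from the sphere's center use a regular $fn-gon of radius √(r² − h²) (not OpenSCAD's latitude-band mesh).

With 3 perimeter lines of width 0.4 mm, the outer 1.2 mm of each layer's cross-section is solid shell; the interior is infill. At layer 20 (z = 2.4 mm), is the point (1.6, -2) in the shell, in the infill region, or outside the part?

infill

At z = 2.4 mm: the sphere: section is a regular 16-gon, circumradius = √(r²−h²) = √(4.5²−2.1²) = 3.980; the cylinder at (6.5, 0.5): section is a regular 16-gon, circumradius r=8.5; the cube at (-1.5, 3) does not reach this height (z outside [8, 30.5]); the cylinder at (-0.5, 1) is not intersected at this z (z outside [4, 7.5]); Combining (union): the regions partially overlap (shared area 36.40 mm²), so overlapping operands fuse into one piece — 1 connected region; (whole slice rotated 5° about Z — lengths, areas and connectivity unchanged). Overall, the cross-section is a single solid region. Undo the 5° rotation: the query point maps to (1.420, -2.132) in the un-rotated model frame. The nearest boundary edge runs (0.49, -5.51)→(-0.61, -3.86); distance from the point to it = 2.67 mm. The point is inside the cross-section and 2.67 mm from the nearest boundary — more than the 1.2 mm shell width (3 × 0.4), so it's in the infill interior.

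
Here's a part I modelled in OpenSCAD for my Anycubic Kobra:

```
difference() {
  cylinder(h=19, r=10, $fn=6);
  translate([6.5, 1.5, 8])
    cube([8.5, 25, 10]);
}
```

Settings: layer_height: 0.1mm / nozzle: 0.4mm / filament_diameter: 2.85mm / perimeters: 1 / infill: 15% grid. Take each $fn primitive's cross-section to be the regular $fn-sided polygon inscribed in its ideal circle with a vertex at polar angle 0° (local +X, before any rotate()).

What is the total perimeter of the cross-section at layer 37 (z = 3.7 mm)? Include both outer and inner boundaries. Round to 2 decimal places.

60.00 mm

At z = 3.7 mm: the r=10 cylinder contributes a regular 6-gon of circumradius 10 (perimeter = 2·6·10.000·sin(180°/6) = 60.00 mm); the cube at (6.5, 1.5) is absent (z outside [8, 18]); Subtracting the remaining from the first: none of the subtracted shapes is present at this height, so the r=10 cylinder is unchanged — boundary = 60.00 mm. Overall, the cross-section is a single solid region. Total boundary length (outer) = 60.00 mm.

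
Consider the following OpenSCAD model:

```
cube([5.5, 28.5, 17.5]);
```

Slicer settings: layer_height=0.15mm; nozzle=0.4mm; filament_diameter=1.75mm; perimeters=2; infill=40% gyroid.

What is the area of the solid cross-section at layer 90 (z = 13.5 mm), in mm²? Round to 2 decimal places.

156.75 mm²

At z = 13.5 mm: the 5.5×28.5 cube contributes its full rectangle (area 156.75 mm²). Overall, the cross-section is a single solid region. Net area = 156.75 mm².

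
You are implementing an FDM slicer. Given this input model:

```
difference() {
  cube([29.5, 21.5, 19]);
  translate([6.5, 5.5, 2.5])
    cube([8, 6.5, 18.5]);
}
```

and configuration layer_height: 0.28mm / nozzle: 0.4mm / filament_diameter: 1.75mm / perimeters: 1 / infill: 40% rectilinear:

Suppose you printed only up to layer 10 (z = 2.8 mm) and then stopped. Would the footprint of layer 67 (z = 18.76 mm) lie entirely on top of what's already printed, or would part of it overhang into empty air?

entirely on top

Compare the two slices. At z = 2.8: the cube (footprint 29.5×21.5) is included at this height (area 634.25 mm²); the cube at (6.5, 5.5) is present — its section is the full 8×6.5 rectangle (area 52.00 mm²); Subtracting the remaining from the first: starting from the 29.5×21.5 cube (634.25 mm²), the 8×6.5 cube at (6.5, 5.5) lies wholly inside it (removes its full 52.00 mm² and its 29.00 mm outline becomes a hole wall) — area = 582.25 mm². At z = 18.76: the cube is present — its section is the full 29.5×21.5 rectangle (area 634.25 mm²); the cube at (6.5, 5.5) is present — its section is the full 8×6.5 rectangle (area 52.00 mm²); Subtracting the remaining from the first: starting from the 29.5×21.5 cube (634.25 mm²), the 8×6.5 cube at (6.5, 5.5) lies wholly inside it (removes its full 52.00 mm² and its 29.00 mm outline becomes a hole wall) — area = 582.25 mm². Checking containment: the cross-section at z = 18.76 is a subset of the cross-section at z = 2.8.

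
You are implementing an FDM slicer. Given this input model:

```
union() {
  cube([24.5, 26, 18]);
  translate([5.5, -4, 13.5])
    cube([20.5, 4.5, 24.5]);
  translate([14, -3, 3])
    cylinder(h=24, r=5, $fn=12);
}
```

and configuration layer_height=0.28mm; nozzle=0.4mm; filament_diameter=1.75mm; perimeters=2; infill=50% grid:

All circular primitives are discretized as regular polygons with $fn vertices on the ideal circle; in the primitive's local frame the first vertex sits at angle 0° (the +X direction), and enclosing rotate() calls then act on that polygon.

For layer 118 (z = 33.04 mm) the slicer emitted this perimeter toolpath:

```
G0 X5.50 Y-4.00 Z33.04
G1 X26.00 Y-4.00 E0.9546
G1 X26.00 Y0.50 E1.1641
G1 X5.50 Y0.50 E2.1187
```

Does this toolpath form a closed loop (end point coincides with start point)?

Start point (G0): (5.50, -4.00). End point (last G1): the path does not return to the start — open.

no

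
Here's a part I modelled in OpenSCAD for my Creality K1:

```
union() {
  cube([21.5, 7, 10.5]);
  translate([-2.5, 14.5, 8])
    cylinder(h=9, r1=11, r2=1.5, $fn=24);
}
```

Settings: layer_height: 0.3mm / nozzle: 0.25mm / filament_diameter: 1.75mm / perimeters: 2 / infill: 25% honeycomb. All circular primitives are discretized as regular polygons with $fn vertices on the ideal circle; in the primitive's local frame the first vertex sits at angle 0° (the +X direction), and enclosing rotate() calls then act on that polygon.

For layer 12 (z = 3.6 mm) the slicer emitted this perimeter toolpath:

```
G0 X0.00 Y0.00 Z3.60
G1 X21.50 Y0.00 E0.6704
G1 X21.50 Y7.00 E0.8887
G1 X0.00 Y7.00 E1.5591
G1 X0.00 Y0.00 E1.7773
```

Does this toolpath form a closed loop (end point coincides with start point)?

yes

Start point (G0): (0.00, 0.00). End point (last G1): the path returns to the start — closed.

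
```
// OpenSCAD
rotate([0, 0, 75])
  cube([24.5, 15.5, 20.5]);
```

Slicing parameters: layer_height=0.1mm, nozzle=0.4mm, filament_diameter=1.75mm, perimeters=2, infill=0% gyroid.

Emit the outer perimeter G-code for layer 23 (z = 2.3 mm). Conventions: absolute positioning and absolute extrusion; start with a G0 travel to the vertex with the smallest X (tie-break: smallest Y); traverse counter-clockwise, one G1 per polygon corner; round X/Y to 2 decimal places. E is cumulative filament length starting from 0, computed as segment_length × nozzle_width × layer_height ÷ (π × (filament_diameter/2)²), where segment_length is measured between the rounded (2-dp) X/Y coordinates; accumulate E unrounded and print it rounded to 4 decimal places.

G0 X-14.97 Y4.01 Z2.30
G1 X0.00 Y0.00 E0.2577
G1 X6.34 Y23.67 E0.6652
G1 X-8.63 Y27.68 E0.9230
G1 X-14.97 Y4.01 E1.3305

At z = 2.3 mm: the cube (footprint 24.5×15.5) is included at this height; (whole slice rotated 75° about Z — lengths, areas and connectivity unchanged). The outline is a single polygon with 4 vertices. Extrusion per mm of travel: 0.4 × 0.1 / (π × 0.875²) = 0.016630. Accumulating E over each segment gives final E = 1.3305.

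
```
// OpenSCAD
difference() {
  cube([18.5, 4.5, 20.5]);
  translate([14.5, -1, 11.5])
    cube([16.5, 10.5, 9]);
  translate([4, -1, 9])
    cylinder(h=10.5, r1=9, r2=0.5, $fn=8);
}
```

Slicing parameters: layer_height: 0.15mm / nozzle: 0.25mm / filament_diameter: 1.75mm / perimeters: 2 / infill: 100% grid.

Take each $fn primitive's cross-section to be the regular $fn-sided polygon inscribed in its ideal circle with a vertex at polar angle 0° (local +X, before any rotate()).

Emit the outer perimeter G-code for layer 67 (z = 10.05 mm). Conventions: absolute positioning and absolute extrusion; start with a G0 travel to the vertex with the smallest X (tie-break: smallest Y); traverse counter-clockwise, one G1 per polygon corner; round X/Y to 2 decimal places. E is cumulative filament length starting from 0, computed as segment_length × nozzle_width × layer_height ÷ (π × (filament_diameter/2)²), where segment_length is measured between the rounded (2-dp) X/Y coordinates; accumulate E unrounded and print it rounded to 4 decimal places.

At z = 10.05 mm: the 18.5×4.5 cube contributes its full rectangle; the cube at (14.5, -1) does not reach this height (z outside [11.5, 20.5]); the cone at (4, -1) (r1=9→r2=0.5) has section circumradius 8.150 here — a regular 8-gon; After the difference (first − rest): starting from the 18.5×4.5 cube, the cone at (4, -1) partially overlaps it — only the 48.62 mm² overlap (of its 187.87 mm²) is removed, clipping the outline — 1 connected region. The outline is a single polygon with 4 vertices. Extrusion per mm of travel: 0.25 × 0.15 / (π × 0.875²) = 0.015591. Accumulating E over each segment gives final E = 0.3861.

G0 X9.87 Y4.50 Z10.05
G1 X11.74 Y0.00 E0.0760
G1 X18.50 Y0.00 E0.1814
G1 X18.50 Y4.50 E0.2515
G1 X9.87 Y4.50 E0.3861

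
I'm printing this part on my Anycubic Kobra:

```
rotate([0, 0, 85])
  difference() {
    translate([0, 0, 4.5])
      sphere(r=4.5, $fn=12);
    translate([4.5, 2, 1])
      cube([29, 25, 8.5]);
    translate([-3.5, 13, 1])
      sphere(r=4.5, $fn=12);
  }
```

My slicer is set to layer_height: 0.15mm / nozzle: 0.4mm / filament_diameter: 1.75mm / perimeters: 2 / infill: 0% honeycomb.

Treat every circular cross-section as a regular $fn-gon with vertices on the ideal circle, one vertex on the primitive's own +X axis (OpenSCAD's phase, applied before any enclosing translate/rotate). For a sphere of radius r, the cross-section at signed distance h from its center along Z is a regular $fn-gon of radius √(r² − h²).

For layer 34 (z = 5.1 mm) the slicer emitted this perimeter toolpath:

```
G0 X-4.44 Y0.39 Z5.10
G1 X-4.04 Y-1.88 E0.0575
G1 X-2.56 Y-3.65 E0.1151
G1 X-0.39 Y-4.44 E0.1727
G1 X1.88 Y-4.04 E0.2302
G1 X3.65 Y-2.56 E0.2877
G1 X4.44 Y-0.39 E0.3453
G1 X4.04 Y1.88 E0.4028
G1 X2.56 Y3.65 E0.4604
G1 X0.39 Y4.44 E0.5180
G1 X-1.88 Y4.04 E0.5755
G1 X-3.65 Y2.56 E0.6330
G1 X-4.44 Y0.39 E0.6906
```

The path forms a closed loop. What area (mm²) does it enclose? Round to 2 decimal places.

59.60 mm²

Apply the shoelace formula to the sequence of (X, Y) vertices; enclosed area = 59.60 mm².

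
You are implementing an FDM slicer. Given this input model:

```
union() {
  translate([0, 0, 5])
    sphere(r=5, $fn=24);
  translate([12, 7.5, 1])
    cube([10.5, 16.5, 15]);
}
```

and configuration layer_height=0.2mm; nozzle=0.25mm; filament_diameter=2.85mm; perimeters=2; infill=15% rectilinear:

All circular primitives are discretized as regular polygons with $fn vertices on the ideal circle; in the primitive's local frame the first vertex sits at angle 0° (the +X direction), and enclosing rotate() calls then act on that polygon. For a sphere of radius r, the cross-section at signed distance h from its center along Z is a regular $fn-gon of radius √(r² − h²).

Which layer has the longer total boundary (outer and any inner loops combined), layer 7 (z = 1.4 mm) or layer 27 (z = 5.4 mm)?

layer 27 (z = 5.4 mm)

Layer 7 (z = 1.4): the sphere: section is a regular 24-gon, circumradius = √(r²−h²) = √(5²−3.6²) = 3.470 (perimeter = 2·24·3.470·sin(180°/24) = 21.74 mm); the cube at (12, 7.5) (footprint 10.5×16.5) is included at this height (perimeter 54.00 mm); Combining (union): the 2 present regions are separate (no shared area or edge), so areas and boundary lengths simply add and each stays a separate island — boundary = 75.74 mm. So its perimeter = 75.74 mm. Layer 27 (z = 5.4): the sphere: section is a regular 24-gon, circumradius = √(r²−h²) = √(5²−0.4²) = 4.984 (perimeter = 2·24·4.984·sin(180°/24) = 31.23 mm); the 10.5×16.5 cube at (12, 7.5) contributes its full rectangle (perimeter 54.00 mm); Taking the union: the 2 present regions are separate (no shared area or edge), so areas and boundary lengths simply add and each stays a separate island — boundary = 85.23 mm. So its perimeter = 85.23 mm. Layer 27 is larger (85.23 vs 75.74 mm).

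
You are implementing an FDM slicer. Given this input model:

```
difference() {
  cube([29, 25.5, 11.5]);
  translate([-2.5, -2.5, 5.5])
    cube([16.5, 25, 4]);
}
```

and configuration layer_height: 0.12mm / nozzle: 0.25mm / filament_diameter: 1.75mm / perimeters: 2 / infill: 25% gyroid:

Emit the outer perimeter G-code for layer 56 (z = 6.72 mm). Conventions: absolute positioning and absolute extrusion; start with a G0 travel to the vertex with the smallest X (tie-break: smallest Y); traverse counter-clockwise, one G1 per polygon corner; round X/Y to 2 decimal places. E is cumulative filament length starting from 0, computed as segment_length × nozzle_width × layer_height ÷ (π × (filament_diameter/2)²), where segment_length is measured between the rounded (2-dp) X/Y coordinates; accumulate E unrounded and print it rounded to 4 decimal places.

At z = 6.72 mm: the cube is present — its section is the full 29×25.5 rectangle; the 16.5×25 cube at (-2.5, -2.5) contributes its full rectangle; Taking the first minus the rest: starting from the 29×25.5 cube, the 16.5×25 cube at (-2.5, -2.5) partially overlaps it — only the 315.00 mm² overlap (of its 412.50 mm²) is removed, clipping the outline — 1 connected region. The outline is a single polygon with 6 vertices. Extrusion per mm of travel: 0.25 × 0.12 / (π × 0.875²) = 0.012473. Accumulating E over each segment gives final E = 1.3595.

G0 X0.00 Y22.50 Z6.72
G1 X14.00 Y22.50 E0.1746
G1 X14.00 Y0.00 E0.4552
G1 X29.00 Y0.00 E0.6423
G1 X29.00 Y25.50 E0.9604
G1 X0.00 Y25.50 E1.3221
G1 X0.00 Y22.50 E1.3595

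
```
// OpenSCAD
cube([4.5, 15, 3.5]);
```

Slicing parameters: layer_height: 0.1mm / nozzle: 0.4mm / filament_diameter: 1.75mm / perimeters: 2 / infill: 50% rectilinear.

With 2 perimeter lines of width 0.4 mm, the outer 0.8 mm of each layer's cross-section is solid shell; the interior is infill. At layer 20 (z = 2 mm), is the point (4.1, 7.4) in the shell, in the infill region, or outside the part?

shell

At z = 2 mm: the cube (footprint 4.5×15) is included at this height. Overall, the cross-section is a single solid region. The nearest boundary edge runs (4.50, 0.00)→(4.50, 15.00); distance from the point to it = 0.40 mm. The point is inside the cross-section, 0.40 mm from the nearest boundary — within the 0.8 mm shell band (2 × 0.4).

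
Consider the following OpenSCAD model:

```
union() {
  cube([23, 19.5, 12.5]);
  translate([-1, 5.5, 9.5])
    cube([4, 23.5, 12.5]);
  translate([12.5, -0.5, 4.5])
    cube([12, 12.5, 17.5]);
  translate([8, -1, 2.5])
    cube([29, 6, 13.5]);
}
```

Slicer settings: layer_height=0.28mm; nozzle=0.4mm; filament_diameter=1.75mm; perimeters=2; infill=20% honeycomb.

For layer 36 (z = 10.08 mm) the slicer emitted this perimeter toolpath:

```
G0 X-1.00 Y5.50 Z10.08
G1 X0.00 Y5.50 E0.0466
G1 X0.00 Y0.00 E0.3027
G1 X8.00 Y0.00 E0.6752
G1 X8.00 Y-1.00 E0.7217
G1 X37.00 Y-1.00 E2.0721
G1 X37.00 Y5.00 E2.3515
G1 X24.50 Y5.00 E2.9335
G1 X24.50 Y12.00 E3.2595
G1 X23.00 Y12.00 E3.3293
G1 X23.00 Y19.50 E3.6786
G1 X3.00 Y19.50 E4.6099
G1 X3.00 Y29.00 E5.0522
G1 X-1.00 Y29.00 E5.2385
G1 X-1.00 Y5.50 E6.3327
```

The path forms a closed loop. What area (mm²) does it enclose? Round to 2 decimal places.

Apply the shoelace formula to the sequence of (X, Y) vertices; enclosed area = 610.00 mm².

610.00 mm²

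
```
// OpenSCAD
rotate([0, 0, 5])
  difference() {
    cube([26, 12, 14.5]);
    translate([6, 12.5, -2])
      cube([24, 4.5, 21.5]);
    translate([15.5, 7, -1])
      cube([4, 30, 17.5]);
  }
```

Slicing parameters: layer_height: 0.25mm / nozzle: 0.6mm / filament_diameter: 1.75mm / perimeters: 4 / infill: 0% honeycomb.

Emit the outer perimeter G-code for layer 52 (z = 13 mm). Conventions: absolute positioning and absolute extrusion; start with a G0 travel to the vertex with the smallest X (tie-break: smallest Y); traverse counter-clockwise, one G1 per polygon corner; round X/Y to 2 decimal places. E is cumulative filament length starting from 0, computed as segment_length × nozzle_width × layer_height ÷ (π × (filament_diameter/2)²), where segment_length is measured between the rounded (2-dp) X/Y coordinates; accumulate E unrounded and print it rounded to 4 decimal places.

G0 X-1.05 Y11.95 Z13.00
G1 X0.00 Y0.00 E0.7481
G1 X25.90 Y2.27 E2.3695
G1 X24.86 Y14.22 E3.1175
G1 X18.38 Y13.65 E3.5232
G1 X18.82 Y8.67 E3.8350
G1 X14.83 Y8.32 E4.0848
G1 X14.40 Y13.31 E4.3971
G1 X-1.05 Y11.95 E5.3643

At z = 13 mm: the 26×12 cube contributes its full rectangle; the cube at (6, 12.5) (footprint 24×4.5) is included at this height; the cube at (15.5, 7) is present — its section is the full 4×30 rectangle; Taking the first minus the rest: starting from the 26×12 cube, the 24×4.5 cube at (6, 12.5) misses the remaining region (no effect); the 4×30 cube at (15.5, 7) partially overlaps it — only the 20.00 mm² overlap (of its 120.00 mm²) is removed, clipping the outline — 1 connected region; (whole slice rotated 5° about Z — lengths, areas and connectivity unchanged). The outline is a single polygon with 8 vertices. Extrusion per mm of travel: 0.6 × 0.25 / (π × 0.875²) = 0.062363. Accumulating E over each segment gives final E = 5.3643.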